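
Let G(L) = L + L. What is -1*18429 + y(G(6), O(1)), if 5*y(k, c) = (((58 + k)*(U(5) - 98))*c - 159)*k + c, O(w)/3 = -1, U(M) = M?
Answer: 140304/5 ≈ 28061.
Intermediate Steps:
G(L) = 2*L
O(w) = -3 (O(w) = 3*(-1) = -3)
y(k, c) = c/5 + k*(-159 + c*(-5394 - 93*k))/5 (y(k, c) = ((((58 + k)*(5 - 98))*c - 159)*k + c)/5 = ((((58 + k)*(-93))*c - 159)*k + c)/5 = (((-5394 - 93*k)*c - 159)*k + c)/5 = ((c*(-5394 - 93*k) - 159)*k + c)/5 = ((-159 + c*(-5394 - 93*k))*k + c)/5 = (k*(-159 + c*(-5394 - 93*k)) + c)/5 = (c + k*(-159 + c*(-5394 - 93*k)))/5 = c/5 + k*(-159 + c*(-5394 - 93*k))/5)
-1*18429 + y(G(6), O(1)) = -1*18429 + (-318*6/5 + (1/5)*(-3) - 5394/5*(-3)*2*6 - 93/5*(-3)*(2*6)**2) = -18429 + (-159/5*12 - 3/5 - 5394/5*(-3)*12 - 93/5*(-3)*12**2) = -18429 + (-1908/5 - 3/5 + 194184/5 - 93/5*(-3)*144) = -18429 + (-1908/5 - 3/5 + 194184/5 + 40176/5) = -18429 + 232449/5 = 140304/5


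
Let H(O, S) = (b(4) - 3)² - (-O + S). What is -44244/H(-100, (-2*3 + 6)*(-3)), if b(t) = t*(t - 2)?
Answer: 14748/25 ≈ 589.92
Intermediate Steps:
b(t) = t*(-2 + t)
H(O, S) = 25 + O - S (H(O, S) = (4*(-2 + 4) - 3)² - (-O + S) = (4*2 - 3)² - (S - O) = (8 - 3)² + (O - S) = 5² + (O - S) = 25 + (O - S) = 25 + O - S)
-44244/H(-100, (-2*3 + 6)*(-3)) = -44244/(25 - 100 - (-2*3 + 6)*(-3)) = -44244/(25 - 100 - (-6 + 6)*(-3)) = -44244/(25 - 100 - 0*(-3)) = -44244/(25 - 100 - 1*0) = -44244/(25 - 100 + 0) = -44244/(-75) = -44244*(-1/75) = 14748/25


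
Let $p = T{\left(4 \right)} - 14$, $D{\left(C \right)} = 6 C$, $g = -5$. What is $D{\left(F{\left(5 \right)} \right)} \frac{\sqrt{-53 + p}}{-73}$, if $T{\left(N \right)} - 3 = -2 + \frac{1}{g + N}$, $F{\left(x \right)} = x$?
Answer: $- \frac{30 i \sqrt{67}}{73} \approx - 3.3638 i$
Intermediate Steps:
$T{\left(N \right)} = 1 + \frac{1}{-5 + N}$ ($T{\left(N \right)} = 3 - \left(2 - \frac{1}{-5 + N}\right) = 1 + \frac{1}{-5 + N}$)
$p = -14$ ($p = \frac{-4 + 4}{-5 + 4} - 14 = \frac{1}{-1} \cdot 0 - 14 = \left(-1\right) 0 - 14 = 0 - 14 = -14$)
$D{\left(F{\left(5 \right)} \right)} \frac{\sqrt{-53 + p}}{-73} = 6 \cdot 5 \frac{\sqrt{-53 - 14}}{-73} = 30 \sqrt{-67} \left(- \frac{1}{73}\right) = 30 i \sqrt{67} \left(- \frac{1}{73}\right) = 30 \left(- \frac{i \sqrt{67}}{73}\right) = - \frac{30 i \sqrt{67}}{73}$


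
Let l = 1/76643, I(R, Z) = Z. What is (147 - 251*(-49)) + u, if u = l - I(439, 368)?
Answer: 925694155/76643 ≈ 12078.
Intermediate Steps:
l = 1/76643 ≈ 1.3048e-5
u = -28204623/76643 (u = 1/76643 - 1*368 = 1/76643 - 368 = -28204623/76643 ≈ -368.00)
(147 - 251*(-49)) + u = (147 - 251*(-49)) - 28204623/76643 = (147 + 12299) - 28204623/76643 = 12446 - 28204623/76643 = 925694155/76643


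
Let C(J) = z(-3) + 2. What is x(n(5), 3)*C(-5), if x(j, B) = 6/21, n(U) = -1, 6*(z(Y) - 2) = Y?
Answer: 1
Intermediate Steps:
z(Y) = 2 + Y/6
x(j, B) = 2/7 (x(j, B) = 6*(1/21) = 2/7)
C(J) = 7/2 (C(J) = (2 + (⅙)*(-3)) + 2 = (2 - ½) + 2 = 3/2 + 2 = 7/2)
x(n(5), 3)*C(-5) = (2/7)*(7/2) = 1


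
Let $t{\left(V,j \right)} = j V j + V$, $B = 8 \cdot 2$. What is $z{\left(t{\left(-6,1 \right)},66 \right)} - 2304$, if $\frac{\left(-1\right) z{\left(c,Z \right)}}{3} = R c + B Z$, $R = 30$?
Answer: $-4392$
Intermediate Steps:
$B = 16$
$t{\left(V,j \right)} = V + V j^{2}$ ($t{\left(V,j \right)} = V j j + V = V j^{2} + V = V + V j^{2}$)
$z{\left(c,Z \right)} = - 90 c - 48 Z$ ($z{\left(c,Z \right)} = - 3 \left(30 c + 16 Z\right) = - 3 \left(16 Z + 30 c\right) = - 90 c - 48 Z$)
$z{\left(t{\left(-6,1 \right)},66 \right)} - 2304 = \left(- 90 \left(- 6 \left(1 + 1^{2}\right)\right) - 3168\right) - 2304 = \left(- 90 \left(- 6 \left(1 + 1\right)\right) - 3168\right) - 2304 = \left(- 90 \left(\left(-6\right) 2\right) - 3168\right) - 2304 = \left(\left(-90\right) \left(-12\right) - 3168\right) - 2304 = \left(1080 - 3168\right) - 2304 = -2088 - 2304 = -4392$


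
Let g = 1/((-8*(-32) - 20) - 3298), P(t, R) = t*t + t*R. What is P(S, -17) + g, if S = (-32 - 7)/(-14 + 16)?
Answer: 4358755/6124 ≈ 711.75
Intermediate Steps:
S = -39/2 ≈ -19.500
P(t, R) = t**2 + R*t
g = -1/3062 (g = 1/((256 - 20) - 3298) = 1/(236 - 3298) = 1/(-3062) = -1/3062 ≈ -0.00032658)
P(S, -17) + g = -39*(-17 - 39/2)/2 - 1/3062 = -39/2*(-73/2) - 1/3062 = 2847/4 - 1/3062 = 4358755/6124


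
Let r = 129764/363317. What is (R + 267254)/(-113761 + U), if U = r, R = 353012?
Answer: -225353182322/41331175473 ≈ -5.4524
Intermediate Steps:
r = 129764/363317 (r = 129764*(1/363317) = 129764/363317 ≈ 0.35716)
U = 129764/363317 ≈ 0.35716
(R + 267254)/(-113761 + U) = (353012 + 267254)/(-113761 + 129764/363317) = 620266/(-41331175473/363317) = 620266*(-363317/41331175473) = -225353182322/41331175473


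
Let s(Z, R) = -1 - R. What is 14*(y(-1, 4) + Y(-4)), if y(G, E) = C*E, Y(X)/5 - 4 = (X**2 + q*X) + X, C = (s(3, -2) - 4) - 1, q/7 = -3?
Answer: 6776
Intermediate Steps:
q = -21 (q = 7*(-3) = -21)
C = -4 (C = ((-1 - 1*(-2)) - 4) - 1 = ((-1 + 2) - 4) - 1 = (1 - 4) - 1 = -3 - 1 = -4)
Y(X) = 20 - 100*X + 5*X**2 (Y(X) = 20 + 5*((X**2 - 21*X) + X) = 20 + 5*(X**2 - 20*X) = 20 + (-100*X + 5*X**2) = 20 - 100*X + 5*X**2)
y(G, E) = -4*E
14*(y(-1, 4) + Y(-4)) = 14*(-4*4 + (20 - 100*(-4) + 5*(-4)**2)) = 14*(-16 + (20 + 400 + 5*16)) = 14*(-16 + (20 + 400 + 80)) = 14*(-16 + 500) = 14*484 = 6776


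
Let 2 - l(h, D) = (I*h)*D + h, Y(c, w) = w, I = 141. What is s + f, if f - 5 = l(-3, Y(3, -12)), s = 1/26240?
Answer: -132931839/26240 ≈ -5066.0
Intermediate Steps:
s = 1/26240 ≈ 3.8110e-5
l(h, D) = 2 - h - 141*D*h (l(h, D) = 2 - ((141*h)*D + h) = 2 - (141*D*h + h) = 2 - (h + 141*D*h) = 2 + (-h - 141*D*h) = 2 - h - 141*D*h)
f = -5066 (f = 5 + (2 - 1*(-3) - 141*(-12)*(-3)) = 5 + (2 + 3 - 5076) = 5 - 5071 = -5066)
s + f = 1/26240 - 5066 = -132931839/26240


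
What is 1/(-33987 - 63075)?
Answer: -1/97062 ≈ -1.0303e-5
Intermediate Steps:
1/(-33987 - 63075) = 1/(-97062) = -1/97062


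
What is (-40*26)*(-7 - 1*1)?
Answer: 8320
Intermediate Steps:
(-40*26)*(-7 - 1*1) = -1040*(-7 - 1) = -1040*(-8) = 8320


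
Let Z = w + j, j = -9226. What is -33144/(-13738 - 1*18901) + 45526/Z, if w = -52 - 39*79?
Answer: -63311554/23728553 ≈ -2.6682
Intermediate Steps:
w = -3133 (w = -52 - 3081 = -3133)
Z = -12359 (Z = -3133 - 9226 = -12359)
-33144/(-13738 - 1*18901) + 45526/Z = -33144/(-13738 - 1*18901) + 45526/(-12359) = -33144/(-13738 - 18901) + 45526*(-1/12359) = -33144/(-32639) - 2678/727 = -33144*(-1/32639) - 2678/727 = 33144/32639 - 2678/727 = -63311554/23728553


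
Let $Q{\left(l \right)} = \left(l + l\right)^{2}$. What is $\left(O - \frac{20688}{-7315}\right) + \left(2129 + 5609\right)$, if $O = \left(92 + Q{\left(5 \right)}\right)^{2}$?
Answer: $\frac{326284318}{7315} \approx 44605.0$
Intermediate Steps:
$Q{\left(l \right)} = 4 l^{2}$ ($Q{\left(l \right)} = \left(2 l\right)^{2} = 4 l^{2}$)
$O = 36864$ ($O = \left(92 + 4 \cdot 5^{2}\right)^{2} = \left(92 + 4 \cdot 25\right)^{2} = \left(92 + 100\right)^{2} = 192^{2} = 36864$)
$\left(O - \frac{20688}{-7315}\right) + \left(2129 + 5609\right) = \left(36864 - \frac{20688}{-7315}\right) + \left(2129 + 5609\right) = \left(36864 - - \frac{20688}{7315}\right) + 7738 = \left(36864 + \frac{20688}{7315}\right) + 7738 = \frac{269680848}{7315} + 7738 = \frac{326284318}{7315}$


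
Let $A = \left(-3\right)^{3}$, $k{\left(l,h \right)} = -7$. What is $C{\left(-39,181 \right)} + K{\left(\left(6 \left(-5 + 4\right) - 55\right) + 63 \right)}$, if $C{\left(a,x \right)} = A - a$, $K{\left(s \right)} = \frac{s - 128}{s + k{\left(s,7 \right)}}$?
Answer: $\frac{186}{5} \approx 37.2$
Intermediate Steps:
$A = -27$
$K{\left(s \right)} = \frac{-128 + s}{-7 + s}$ ($K{\left(s \right)} = \frac{s - 128}{s - 7} = \frac{-128 + s}{-7 + s}$)
$C{\left(a,x \right)} = -27 - a$
$C{\left(-39,181 \right)} + K{\left(\left(6 \left(-5 + 4\right) - 55\right) + 63 \right)} = \left(-27 - -39\right) + \frac{-128 + \left(\left(6 \left(-5 + 4\right) - 55\right) + 63\right)}{-7 + \left(\left(6 \left(-5 + 4\right) - 55\right) + 63\right)} = \left(-27 + 39\right) + \frac{-128 + \left(\left(6 \left(-1\right) - 55\right) + 63\right)}{-7 + \left(\left(6 \left(-1\right) - 55\right) + 63\right)} = 12 + \frac{-128 + \left(\left(-6 - 55\right) + 63\right)}{-7 + \left(\left(-6 - 55\right) + 63\right)} = 12 + \frac{-128 + \left(-61 + 63\right)}{-7 + \left(-61 + 63\right)} = 12 + \frac{-128 + 2}{-7 + 2} = 12 + \frac{1}{-5} \left(-126\right) = 12 - - \frac{126}{5} = 12 + \frac{126}{5} = \frac{186}{5}$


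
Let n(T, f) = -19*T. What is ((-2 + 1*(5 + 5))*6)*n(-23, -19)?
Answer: 20976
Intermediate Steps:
((-2 + 1*(5 + 5))*6)*n(-23, -19) = ((-2 + 1*(5 + 5))*6)*(-19*(-23)) = ((-2 + 1*10)*6)*437 = ((-2 + 10)*6)*437 = (8*6)*437 = 48*437 = 20976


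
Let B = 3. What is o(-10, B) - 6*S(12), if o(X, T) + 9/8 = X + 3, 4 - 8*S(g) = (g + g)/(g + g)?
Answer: -83/8 ≈ -10.375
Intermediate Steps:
S(g) = 3/8 (S(g) = ½ - (g + g)/(8*(g + g)) = ½ - 2*g/(8*(2*g)) = ½ - 2*g*1/(2*g)/8 = ½ - ⅛*1 = ½ - ⅛ = 3/8)
o(X, T) = 15/8 + X (o(X, T) = -9/8 + (X + 3) = -9/8 + (3 + X) = 15/8 + X)
o(-10, B) - 6*S(12) = (15/8 - 10) - 6*3/8 = -65/8 - 9/4 = -83/8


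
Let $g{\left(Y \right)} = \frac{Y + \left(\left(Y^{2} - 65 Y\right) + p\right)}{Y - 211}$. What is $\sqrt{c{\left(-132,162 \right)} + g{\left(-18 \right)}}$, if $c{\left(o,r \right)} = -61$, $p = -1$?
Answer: $\frac{6 i \sqrt{98241}}{229} \approx 8.2122 i$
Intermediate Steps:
$g{\left(Y \right)} = \frac{-1 + Y^{2} - 64 Y}{-211 + Y}$ ($g{\left(Y \right)} = \frac{Y - \left(1 - Y^{2} + 65 Y\right)}{Y - 211} = \frac{Y - \left(1 - Y^{2} + 65 Y\right)}{-211 + Y} = \frac{-1 + Y^{2} - 64 Y}{-211 + Y}$)
$\sqrt{c{\left(-132,162 \right)} + g{\left(-18 \right)}} = \sqrt{-61 + \frac{-1 + \left(-18\right)^{2} - -1152}{-211 - 18}} = \sqrt{-61 + \frac{-1 + 324 + 1152}{-229}} = \sqrt{-61 - \frac{1475}{229}} = \sqrt{- \frac{15444}{229}} = \frac{6 i \sqrt{98241}}{229}$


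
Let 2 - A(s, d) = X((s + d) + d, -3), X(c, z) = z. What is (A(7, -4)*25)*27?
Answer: 3375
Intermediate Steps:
A(s, d) = 5 (A(s, d) = 2 - 1*(-3) = 2 + 3 = 5)
(A(7, -4)*25)*27 = (5*25)*27 = 125*27 = 3375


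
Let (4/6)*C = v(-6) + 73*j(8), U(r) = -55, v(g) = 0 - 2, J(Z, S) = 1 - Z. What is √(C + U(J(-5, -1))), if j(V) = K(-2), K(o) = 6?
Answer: √599 ≈ 24.474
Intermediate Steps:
j(V) = 6
v(g) = -2
C = 654 (C = 3*(-2 + 73*6)/2 = 3*(-2 + 438)/2 = (3/2)*436 = 654)
√(C + U(J(-5, -1))) = √(654 - 55) = √599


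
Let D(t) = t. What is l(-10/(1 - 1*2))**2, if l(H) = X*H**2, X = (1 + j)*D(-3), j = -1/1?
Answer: 0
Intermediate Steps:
j = -1 (j = -1*1 = -1)
X = 0 (X = (1 - 1)*(-3) = 0*(-3) = 0)
l(H) = 0 (l(H) = 0*H**2 = 0)
l(-10/(1 - 1*2))**2 = 0**2 = 0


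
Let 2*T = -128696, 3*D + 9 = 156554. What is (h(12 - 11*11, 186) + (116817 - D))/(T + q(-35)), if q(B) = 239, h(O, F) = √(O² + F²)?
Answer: -193906/192327 - √46477/64109 ≈ -1.0116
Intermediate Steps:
D = 156545/3 (D = -3 + (⅓)*156554 = -3 + 156554/3 = 156545/3 ≈ 52182.)
T = -64348 (T = (½)*(-128696) = -64348)
h(O, F) = √(F² + O²)
(h(12 - 11*11, 186) + (116817 - D))/(T + q(-35)) = (√(186² + (12 - 11*11)²) + (116817 - 1*156545/3))/(-64348 + 239) = (√(34596 + (12 - 121)²) + (116817 - 156545/3))/(-64109) = (√(34596 + (-109)²) + 193906/3)*(-1/64109) = (√(34596 + 11881) + 193906/3)*(-1/64109) = (√46477 + 193906/3)*(-1/64109) = (193906/3 + √46477)*(-1/64109) = -193906/192327 - √46477/64109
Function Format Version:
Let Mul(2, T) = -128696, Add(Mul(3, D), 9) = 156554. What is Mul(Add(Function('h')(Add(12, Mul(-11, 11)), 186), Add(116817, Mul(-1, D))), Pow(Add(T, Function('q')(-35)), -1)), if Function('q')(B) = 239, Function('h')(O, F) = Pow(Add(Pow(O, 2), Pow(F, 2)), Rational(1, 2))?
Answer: Add(Rational(-193906, 192327), Mul(Rational(-1, 64109), Pow(46477, Rational(1, 2)))) ≈ -1.0116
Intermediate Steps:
D = Rational(156545, 3) (D = Add(-3, Mul(Rational(1, 3), 156554)) = Add(-3, Rational(156554, 3)) = Rational(156545, 3) ≈ 52182.)
T = -64348 (T = Mul(Rational(1, 2), -128696) = -64348)
Function('h')(O, F) = Pow(Add(Pow(F, 2), Pow(O, 2)), Rational(1, 2))
Mul(Add(Function('h')(Add(12, Mul(-11, 11)), 186), Add(116817, Mul(-1, D))), Pow(Add(T, Function('q')(-35)), -1)) = Mul(Add(Pow(Add(Pow(186, 2), Pow(Add(12, Mul(-11, 11)), 2)), Rational(1, 2)), Add(116817, Mul(-1, Rational(156545, 3)))), Pow(Add(-64348, 239), -1)) = Mul(Add(Pow(Add(34596, Pow(Add(12, -121), 2)), Rational(1, 2)), Add(116817, Rational(-156545, 3))), Pow(-64109, -1)) = Mul(Add(Pow(Add(34596, Pow(-109, 2)), Rational(1, 2)), Rational(193906, 3)), Rational(-1, 64109)) = Mul(Add(Pow(Add(34596, 11881), Rational(1, 2)), Rational(193906, 3)), Rational(-1, 64109)) = Mul(Add(Pow(46477, Rational(1, 2)), Rational(193906, 3)), Rational(-1, 64109)) = Mul(Add(Rational(193906, 3), Pow(46477, Rational(1, 2))), Rational(-1, 64109)) = Add(Rational(-193906, 192327), Mul(Rational(-1, 64109), Pow(46477, Rational(1, 2))))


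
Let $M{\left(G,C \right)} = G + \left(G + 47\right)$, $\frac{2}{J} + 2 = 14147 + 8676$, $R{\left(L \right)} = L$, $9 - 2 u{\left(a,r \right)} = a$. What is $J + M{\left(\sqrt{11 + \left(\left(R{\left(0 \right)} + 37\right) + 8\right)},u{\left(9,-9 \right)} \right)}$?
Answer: $\frac{1072589}{22821} + 4 \sqrt{14} \approx 61.967$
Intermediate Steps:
$u{\left(a,r \right)} = \frac{9}{2} - \frac{a}{2}$
$J = \frac{2}{22821}$ ($J = \frac{2}{-2 + \left(14147 + 8676\right)} = \frac{2}{-2 + 22823} = \frac{2}{22821} \approx 8.7639 \cdot 10^{-5}$)
$M{\left(G,C \right)} = 47 + 2 G$ ($M{\left(G,C \right)} = G + \left(47 + G\right) = 47 + 2 G$)
$J + M{\left(\sqrt{11 + \left(\left(R{\left(0 \right)} + 37\right) + 8\right)},u{\left(9,-9 \right)} \right)} = \frac{2}{22821} + \left(47 + 2 \sqrt{11 + \left(\left(0 + 37\right) + 8\right)}\right) = \frac{2}{22821} + \left(47 + 2 \sqrt{11 + \left(37 + 8\right)}\right) = \frac{2}{22821} + \left(47 + 2 \sqrt{11 + 45}\right) = \frac{2}{22821} + \left(47 + 2 \sqrt{56}\right) = \frac{2}{22821} + \left(47 + 2 \cdot 2 \sqrt{14}\right) = \frac{2}{22821} + \left(47 + 4 \sqrt{14}\right) = \frac{1072589}{22821} + 4 \sqrt{14}$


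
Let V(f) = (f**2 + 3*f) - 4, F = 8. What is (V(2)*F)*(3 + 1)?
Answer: 192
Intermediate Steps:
V(f) = -4 + f**2 + 3*f
(V(2)*F)*(3 + 1) = ((-4 + 2**2 + 3*2)*8)*(3 + 1) = ((-4 + 4 + 6)*8)*4 = (6*8)*4 = 48*4 = 192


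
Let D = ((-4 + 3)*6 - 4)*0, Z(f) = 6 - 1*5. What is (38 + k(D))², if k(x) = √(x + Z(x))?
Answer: 1521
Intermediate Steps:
Z(f) = 1 (Z(f) = 6 - 5 = 1)
D = 0 (D = (-1*6 - 4)*0 = (-6 - 4)*0 = -10*0 = 0)
k(x) = √(1 + x) (k(x) = √(x + 1) = √(1 + x))
(38 + k(D))² = (38 + √(1 + 0))² = (38 + √1)² = (38 + 1)² = 39² = 1521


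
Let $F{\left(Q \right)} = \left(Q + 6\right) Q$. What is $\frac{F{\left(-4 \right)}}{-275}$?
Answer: $\frac{8}{275} \approx 0.029091$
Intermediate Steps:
$F{\left(Q \right)} = Q \left(6 + Q\right)$ ($F{\left(Q \right)} = \left(6 + Q\right) Q = Q \left(6 + Q\right)$)
$\frac{F{\left(-4 \right)}}{-275} = \frac{\left(-4\right) \left(6 - 4\right)}{-275} = \left(-4\right) 2 \left(- \frac{1}{275}\right) = \left(-8\right) \left(- \frac{1}{275}\right) = \frac{8}{275}$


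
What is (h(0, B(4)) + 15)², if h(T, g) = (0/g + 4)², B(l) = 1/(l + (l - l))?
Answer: 961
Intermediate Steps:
B(l) = 1/l (B(l) = 1/(l + 0) = 1/l)
h(T, g) = 16 (h(T, g) = (0 + 4)² = 4² = 16)
(h(0, B(4)) + 15)² = (16 + 15)² = 31² = 961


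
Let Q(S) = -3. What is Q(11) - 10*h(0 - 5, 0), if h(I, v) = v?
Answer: -3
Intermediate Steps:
Q(11) - 10*h(0 - 5, 0) = -3 - 10*0 = -3 + 0 = -3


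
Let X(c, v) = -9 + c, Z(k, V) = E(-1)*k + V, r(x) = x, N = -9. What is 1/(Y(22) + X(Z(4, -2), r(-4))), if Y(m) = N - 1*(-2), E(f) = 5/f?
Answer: -1/38 ≈ -0.026316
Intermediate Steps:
Z(k, V) = V - 5*k (Z(k, V) = (5/(-1))*k + V = (5*(-1))*k + V = -5*k + V = V - 5*k)
Y(m) = -7 (Y(m) = -9 - 1*(-2) = -9 + 2 = -7)
1/(Y(22) + X(Z(4, -2), r(-4))) = 1/(-7 + (-9 + (-2 - 5*4))) = 1/(-7 + (-9 + (-2 - 20))) = 1/(-7 + (-9 - 22)) = 1/(-7 - 31) = 1/(-38) = -1/38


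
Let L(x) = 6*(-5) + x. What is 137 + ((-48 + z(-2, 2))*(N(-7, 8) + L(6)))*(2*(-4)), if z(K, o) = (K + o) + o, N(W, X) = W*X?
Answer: -29303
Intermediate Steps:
z(K, o) = K + 2*o
L(x) = -30 + x
137 + ((-48 + z(-2, 2))*(N(-7, 8) + L(6)))*(2*(-4)) = 137 + ((-48 + (-2 + 2*2))*(-7*8 + (-30 + 6)))*(2*(-4)) = 137 + ((-48 + (-2 + 4))*(-56 - 24))*(-8) = 137 + ((-48 + 2)*(-80))*(-8) = 137 - 46*(-80)*(-8) = 137 + 3680*(-8) = 137 - 29440 = -29303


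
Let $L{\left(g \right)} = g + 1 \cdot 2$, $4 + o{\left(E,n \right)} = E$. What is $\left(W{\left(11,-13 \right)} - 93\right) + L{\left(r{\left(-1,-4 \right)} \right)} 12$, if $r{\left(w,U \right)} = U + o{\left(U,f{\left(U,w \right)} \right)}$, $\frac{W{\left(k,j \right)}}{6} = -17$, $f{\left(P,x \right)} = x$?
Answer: $-315$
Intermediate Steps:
$o{\left(E,n \right)} = -4 + E$
$W{\left(k,j \right)} = -102$ ($W{\left(k,j \right)} = 6 \left(-17\right) = -102$)
$r{\left(w,U \right)} = -4 + 2 U$ ($r{\left(w,U \right)} = U + \left(-4 + U\right) = -4 + 2 U$)
$L{\left(g \right)} = 2 + g$ ($L{\left(g \right)} = g + 2 = 2 + g$)
$\left(W{\left(11,-13 \right)} - 93\right) + L{\left(r{\left(-1,-4 \right)} \right)} 12 = \left(-102 - 93\right) + \left(2 + \left(-4 + 2 \left(-4\right)\right)\right) 12 = -195 + \left(2 - 12\right) 12 = -195 - 120 = -315$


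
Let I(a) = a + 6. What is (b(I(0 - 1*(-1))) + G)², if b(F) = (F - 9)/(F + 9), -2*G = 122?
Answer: 239121/64 ≈ 3736.3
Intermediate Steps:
I(a) = 6 + a
G = -61 (G = -½*122 = -61)
b(F) = (-9 + F)/(9 + F)
(b(I(0 - 1*(-1))) + G)² = ((-9 + (6 + (0 - 1*(-1))))/(9 + (6 + (0 - 1*(-1)))) - 61)² = ((-9 + (6 + (0 + 1)))/(9 + (6 + (0 + 1))) - 61)² = ((-9 + (6 + 1))/(9 + (6 + 1)) - 61)² = ((-9 + 7)/(9 + 7) - 61)² = (-2/16 - 61)² = ((1/16)*(-2) - 61)² = (-⅛ - 61)² = (-489/8)² = 239121/64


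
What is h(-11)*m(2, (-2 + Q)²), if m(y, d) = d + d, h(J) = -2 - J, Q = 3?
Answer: 18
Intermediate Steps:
m(y, d) = 2*d
h(-11)*m(2, (-2 + Q)²) = (-2 - 1*(-11))*(2*(-2 + 3)²) = (-2 + 11)*(2*1²) = 9*(2*1) = 9*2 = 18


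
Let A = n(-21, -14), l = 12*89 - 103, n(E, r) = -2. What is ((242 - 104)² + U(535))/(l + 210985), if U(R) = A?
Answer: 9521/105975 ≈ 0.089842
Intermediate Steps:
l = 965 (l = 1068 - 103 = 965)
A = -2
U(R) = -2
((242 - 104)² + U(535))/(l + 210985) = ((242 - 104)² - 2)/(965 + 210985) = (138² - 2)/211950 = (19044 - 2)*(1/211950) = 19042*(1/211950) = 9521/105975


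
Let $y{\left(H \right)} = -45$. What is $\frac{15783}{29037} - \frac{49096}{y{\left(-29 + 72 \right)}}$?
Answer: $\frac{475436929}{435555} \approx 1091.6$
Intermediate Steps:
$\frac{15783}{29037} - \frac{49096}{y{\left(-29 + 72 \right)}} = \frac{15783}{29037} - \frac{49096}{-45} = 15783 \cdot \frac{1}{29037} - - \frac{49096}{45} = \frac{5261}{9679} + \frac{49096}{45} = \frac{475436929}{435555}$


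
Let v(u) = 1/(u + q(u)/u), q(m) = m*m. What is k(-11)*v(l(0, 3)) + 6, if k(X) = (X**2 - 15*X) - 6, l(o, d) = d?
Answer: 158/3 ≈ 52.667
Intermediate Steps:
q(m) = m**2
k(X) = -6 + X**2 - 15*X
v(u) = 1/(2*u) (v(u) = 1/(u + u**2/u) = 1/(u + u) = 1/(2*u))
k(-11)*v(l(0, 3)) + 6 = (-6 + (-11)**2 - 15*(-11))*((1/2)/3) + 6 = (-6 + 121 + 165)*((1/2)*(1/3)) + 6 = 280*(1/6) + 6 = 140/3 + 6 = 158/3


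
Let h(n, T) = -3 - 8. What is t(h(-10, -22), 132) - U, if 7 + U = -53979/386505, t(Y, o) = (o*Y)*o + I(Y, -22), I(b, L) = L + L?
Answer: -24697780342/128835 ≈ -1.9170e+5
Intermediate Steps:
I(b, L) = 2*L
h(n, T) = -11
t(Y, o) = -44 + Y*o² (t(Y, o) = (o*Y)*o + 2*(-22) = (Y*o)*o - 44 = Y*o² - 44 = -44 + Y*o²)
U = -919838/128835 (U = -7 - 53979/386505 = -7 - 53979*1/386505 = -7 - 17993/128835 = -919838/128835 ≈ -7.1397)
t(h(-10, -22), 132) - U = (-44 - 11*132²) - 1*(-919838/128835) = (-44 - 11*17424) + 919838/128835 = (-44 - 191664) + 919838/128835 = -191708 + 919838/128835 = -24697780342/128835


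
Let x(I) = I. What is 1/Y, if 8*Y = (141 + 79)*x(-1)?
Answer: -2/55 ≈ -0.036364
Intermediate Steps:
Y = -55/2 (Y = ((141 + 79)*(-1))/8 = (220*(-1))/8 = (⅛)*(-220) = -55/2 ≈ -27.500)
1/Y = 1/(-55/2) = -2/55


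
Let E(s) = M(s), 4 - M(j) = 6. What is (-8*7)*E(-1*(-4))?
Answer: 112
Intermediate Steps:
M(j) = -2 (M(j) = 4 - 1*6 = 4 - 6 = -2)
E(s) = -2
(-8*7)*E(-1*(-4)) = -8*7*(-2) = -56*(-2) = 112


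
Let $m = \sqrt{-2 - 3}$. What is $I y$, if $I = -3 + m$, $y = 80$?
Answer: $-240 + 80 i \sqrt{5} \approx -240.0 + 178.89 i$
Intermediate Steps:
$m = i \sqrt{5}$ ($m = \sqrt{-5} = i \sqrt{5} \approx 2.2361 i$)
$I = -3 + i \sqrt{5} \approx -3.0 + 2.2361 i$
$I y = \left(-3 + i \sqrt{5}\right) 80 = -240 + 80 i \sqrt{5}$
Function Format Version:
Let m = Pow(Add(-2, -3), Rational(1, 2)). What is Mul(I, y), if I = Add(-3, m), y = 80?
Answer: Add(-240, Mul(80, I, Pow(5, Rational(1, 2)))) ≈ Add(-240.00, Mul(178.89, I))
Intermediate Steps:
m = Mul(I, Pow(5, Rational(1, 2))) (m = Pow(-5, Rational(1, 2)) = Mul(I, Pow(5, Rational(1, 2))) ≈ Mul(2.2361, I))
I = Add(-3, Mul(I, Pow(5, Rational(1, 2)))) ≈ Add(-3.0000, Mul(2.2361, I))
Mul(I, y) = Mul(Add(-3, Mul(I, Pow(5, Rational(1, 2)))), 80) = Add(-240, Mul(80, I, Pow(5, Rational(1, 2))))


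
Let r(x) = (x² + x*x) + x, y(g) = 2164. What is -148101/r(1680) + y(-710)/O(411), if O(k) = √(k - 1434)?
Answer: -49367/1882160 - 2164*I*√1023/1023 ≈ -0.026229 - 67.658*I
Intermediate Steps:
r(x) = x + 2*x² (r(x) = (x² + x²) + x = 2*x² + x = x + 2*x²)
O(k) = √(-1434 + k)
-148101/r(1680) + y(-710)/O(411) = -148101*1/(1680*(1 + 2*1680)) + 2164/(√(-1434 + 411)) = -148101*1/(1680*(1 + 3360)) + 2164/(√(-1023)) = -148101/(1680*3361) + 2164/((I*√1023)) = -148101/5646480 + 2164*(-I*√1023/1023) = -148101*1/5646480 - 2164*I*√1023/1023 = -49367/1882160 - 2164*I*√1023/1023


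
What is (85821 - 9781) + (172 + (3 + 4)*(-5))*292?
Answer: 116044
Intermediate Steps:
(85821 - 9781) + (172 + (3 + 4)*(-5))*292 = 76040 + (172 + 7*(-5))*292 = 76040 + (172 - 35)*292 = 76040 + 137*292 = 76040 + 40004 = 116044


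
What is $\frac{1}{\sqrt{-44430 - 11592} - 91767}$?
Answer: $- \frac{30589}{2807079437} - \frac{i \sqrt{56022}}{8421238311} \approx -1.0897 \cdot 10^{-5} - 2.8106 \cdot 10^{-8} i$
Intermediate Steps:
$\frac{1}{\sqrt{-44430 - 11592} - 91767} = \frac{1}{\sqrt{-56022} - 91767} = \frac{1}{i \sqrt{56022} - 91767} = \frac{1}{-91767 + i \sqrt{56022}}$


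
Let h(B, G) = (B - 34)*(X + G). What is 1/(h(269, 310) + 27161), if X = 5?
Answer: 1/101186 ≈ 9.8828e-6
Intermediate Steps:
h(B, G) = (-34 + B)*(5 + G) (h(B, G) = (B - 34)*(5 + G) = (-34 + B)*(5 + G))
1/(h(269, 310) + 27161) = 1/((-170 - 34*310 + 5*269 + 269*310) + 27161) = 1/((-170 - 10540 + 1345 + 83390) + 27161) = 1/(74025 + 27161) = 1/101186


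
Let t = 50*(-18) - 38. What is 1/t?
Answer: -1/938 ≈ -0.0010661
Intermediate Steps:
t = -938 (t = -900 - 38 = -938)
1/t = 1/(-938) = -1/938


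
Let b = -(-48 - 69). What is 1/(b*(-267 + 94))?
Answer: -1/20241 ≈ -4.9405e-5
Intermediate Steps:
b = 117 (b = -1*(-117) = 117)
1/(b*(-267 + 94)) = 1/(117*(-267 + 94)) = 1/(117*(-173)) = 1/(-20241) = -1/20241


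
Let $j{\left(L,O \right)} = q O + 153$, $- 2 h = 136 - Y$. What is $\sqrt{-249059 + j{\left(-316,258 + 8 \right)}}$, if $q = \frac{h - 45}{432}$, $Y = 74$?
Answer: $\frac{i \sqrt{80660706}}{18} \approx 498.95 i$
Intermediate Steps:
$h = -31$ ($h = - \frac{136 - 74}{2} = \left(- \frac{1}{2}\right) 62 = -31$)
$q = - \frac{19}{108}$ ($q = \frac{-31 - 45}{432} = \left(-76\right) \frac{1}{432} = - \frac{19}{108} \approx -0.17593$)
$j{\left(L,O \right)} = 153 - \frac{19 O}{108}$ ($j{\left(L,O \right)} = - \frac{19 O}{108} + 153 = 153 - \frac{19 O}{108}$)
$\sqrt{-249059 + j{\left(-316,258 + 8 \right)}} = \sqrt{-249059 + \left(153 - \frac{19 \left(258 + 8\right)}{108}\right)} = \sqrt{-249059 + \left(153 - \frac{2527}{54}\right)} = \sqrt{-249059 + \frac{5735}{54}} = \sqrt{- \frac{13443451}{54}} = \frac{i \sqrt{80660706}}{18}$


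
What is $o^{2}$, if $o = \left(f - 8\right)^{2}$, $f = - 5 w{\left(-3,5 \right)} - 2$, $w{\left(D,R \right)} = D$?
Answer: $625$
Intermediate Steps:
$f = 13$ ($f = \left(-5\right) \left(-3\right) - 2 = 15 - 2 = 13$)
$o = 25$ ($o = \left(13 - 8\right)^{2} = 5^{2} = 25$)
$o^{2} = 25^{2} = 625$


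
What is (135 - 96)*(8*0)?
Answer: 0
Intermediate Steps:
(135 - 96)*(8*0) = 39*0 = 0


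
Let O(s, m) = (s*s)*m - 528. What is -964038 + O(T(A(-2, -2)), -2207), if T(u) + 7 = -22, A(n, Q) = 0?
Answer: -2820653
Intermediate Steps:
T(u) = -29 (T(u) = -7 - 22 = -29)
O(s, m) = -528 + m*s**2 (O(s, m) = s**2*m - 528 = m*s**2 - 528 = -528 + m*s**2)
-964038 + O(T(A(-2, -2)), -2207) = -964038 + (-528 - 2207*(-29)**2) = -964038 + (-528 - 2207*841) = -964038 + (-528 - 1856087) = -964038 - 1856615 = -2820653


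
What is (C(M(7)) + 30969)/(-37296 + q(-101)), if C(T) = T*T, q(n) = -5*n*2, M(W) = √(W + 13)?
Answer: -30989/36286 ≈ -0.85402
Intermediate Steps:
M(W) = √(13 + W)
q(n) = -10*n
C(T) = T²
(C(M(7)) + 30969)/(-37296 + q(-101)) = ((√(13 + 7))² + 30969)/(-37296 - 10*(-101)) = ((√20)² + 30969)/(-37296 + 1010) = ((2*√5)² + 30969)/(-36286) = (20 + 30969)*(-1/36286) = 30989*(-1/36286) = -30989/36286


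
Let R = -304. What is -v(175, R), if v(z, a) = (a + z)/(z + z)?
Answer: 129/350 ≈ 0.36857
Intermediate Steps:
v(z, a) = (a + z)/(2*z) (v(z, a) = (a + z)/((2*z)) = (a + z)*(1/(2*z)) = (a + z)/(2*z))
-v(175, R) = -(-304 + 175)/(2*175) = -(-129)/(2*175) = -1*(-129/350) = 129/350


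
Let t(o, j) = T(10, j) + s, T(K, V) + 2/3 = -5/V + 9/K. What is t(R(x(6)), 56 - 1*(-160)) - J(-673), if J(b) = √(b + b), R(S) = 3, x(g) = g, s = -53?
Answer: -57013/1080 - I*√1346 ≈ -52.79 - 36.688*I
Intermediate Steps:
T(K, V) = -⅔ - 5/V + 9/K (T(K, V) = -⅔ + (-5/V + 9/K) = -⅔ - 5/V + 9/K)
t(o, j) = -1583/30 - 5/j (t(o, j) = (-⅔ - 5/j + 9/10) - 53 = (7/30 - 5/j) - 53 = -1583/30 - 5/j)
J(b) = √2*√b (J(b) = √(2*b) = √2*√b)
t(R(x(6)), 56 - 1*(-160)) - J(-673) = (-1583/30 - 5/(56 - 1*(-160))) - √2*√(-673) = (-1583/30 - 5/(56 + 160)) - √2*I*√673 = (-1583/30 - 5/216) - I*√1346 = -57013/1080 - I*√1346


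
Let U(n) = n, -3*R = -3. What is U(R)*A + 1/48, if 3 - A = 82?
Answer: -3791/48 ≈ -78.979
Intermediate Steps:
R = 1 (R = -⅓*(-3) = 1)
A = -79 (A = 3 - 1*82 = 3 - 82 = -79)
U(R)*A + 1/48 = 1*(-79) + 1/48 = -79 + 1/48 = -3791/48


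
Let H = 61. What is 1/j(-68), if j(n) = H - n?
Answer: 1/129 ≈ 0.0077519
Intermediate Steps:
j(n) = 61 - n
1/j(-68) = 1/(61 - 1*(-68)) = 1/(61 + 68) = 1/129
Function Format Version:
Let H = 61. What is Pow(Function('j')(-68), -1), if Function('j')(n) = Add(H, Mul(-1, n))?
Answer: Rational(1, 129) ≈ 0.0077519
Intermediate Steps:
Function('j')(n) = Add(61, Mul(-1, n))
Pow(Function('j')(-68), -1) = Pow(Add(61, Mul(-1, -68)), -1) = Pow(Add(61, 68), -1) = Pow(129, -1) = Rational(1, 129)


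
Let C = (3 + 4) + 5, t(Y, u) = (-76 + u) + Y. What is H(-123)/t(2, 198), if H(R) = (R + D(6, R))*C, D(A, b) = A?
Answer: -351/31 ≈ -11.323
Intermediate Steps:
t(Y, u) = -76 + Y + u
C = 12 (C = 7 + 5 = 12)
H(R) = 72 + 12*R (H(R) = (R + 6)*12 = (6 + R)*12 = 72 + 12*R)
H(-123)/t(2, 198) = (72 + 12*(-123))/(-76 + 2 + 198) = (72 - 1476)/124 = -1404*1/124 = -351/31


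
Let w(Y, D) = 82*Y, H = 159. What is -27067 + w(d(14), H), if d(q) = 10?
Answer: -26247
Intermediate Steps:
-27067 + w(d(14), H) = -27067 + 82*10 = -27067 + 820 = -26247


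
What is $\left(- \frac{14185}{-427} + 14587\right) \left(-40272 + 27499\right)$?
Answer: $- \frac{79739718682}{427} \approx -1.8674 \cdot 10^{8}$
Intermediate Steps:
$\left(- \frac{14185}{-427} + 14587\right) \left(-40272 + 27499\right) = \left(\left(-14185\right) \left(- \frac{1}{427}\right) + 14587\right) \left(-12773\right) = \left(\frac{14185}{427} + 14587\right) \left(-12773\right) = \frac{6242834}{427} \left(-12773\right) = - \frac{79739718682}{427}$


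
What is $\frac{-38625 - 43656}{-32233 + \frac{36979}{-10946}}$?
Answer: $\frac{300215942}{117619799} \approx 2.5524$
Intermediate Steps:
$\frac{-38625 - 43656}{-32233 + \frac{36979}{-10946}} = - \frac{82281}{-32233 + 36979 \left(- \frac{1}{10946}\right)} = - \frac{82281}{-32233 - \frac{36979}{10946}} = - \frac{82281}{- \frac{352859397}{10946}} = \left(-82281\right) \left(- \frac{10946}{352859397}\right) = \frac{300215942}{117619799}$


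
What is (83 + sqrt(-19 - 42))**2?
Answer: (83 + I*sqrt(61))**2 ≈ 6828.0 + 1296.5*I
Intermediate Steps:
(83 + sqrt(-19 - 42))**2 = (83 + sqrt(-61))**2 = (83 + I*sqrt(61))**2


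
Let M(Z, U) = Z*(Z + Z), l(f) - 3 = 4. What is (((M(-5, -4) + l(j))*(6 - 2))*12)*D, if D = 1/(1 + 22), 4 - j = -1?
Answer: 2736/23 ≈ 118.96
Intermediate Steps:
j = 5 (j = 4 - 1*(-1) = 4 + 1 = 5)
l(f) = 7 (l(f) = 3 + 4 = 7)
M(Z, U) = 2*Z² (M(Z, U) = Z*(2*Z) = 2*Z²)
D = 1/23 ≈ 0.043478
(((M(-5, -4) + l(j))*(6 - 2))*12)*D = (((2*(-5)² + 7)*(6 - 2))*12)*(1/23) = (((2*25 + 7)*4)*12)*(1/23) = (((50 + 7)*4)*12)*(1/23) = ((57*4)*12)*(1/23) = (228*12)*(1/23) = 2736*(1/23) = 2736/23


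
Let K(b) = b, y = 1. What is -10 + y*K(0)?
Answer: -10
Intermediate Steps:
-10 + y*K(0) = -10 + 1*0 = -10 + 0 = -10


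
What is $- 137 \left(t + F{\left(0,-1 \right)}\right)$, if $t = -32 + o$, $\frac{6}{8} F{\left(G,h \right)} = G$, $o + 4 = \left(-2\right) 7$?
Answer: $6850$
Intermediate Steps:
$o = -18$ ($o = -4 - 14 = -18$)
$F{\left(G,h \right)} = \frac{4 G}{3}$
$t = -50$ ($t = -32 - 18 = -50$)
$- 137 \left(t + F{\left(0,-1 \right)}\right) = - 137 \left(-50 + \frac{4}{3} \cdot 0\right) = - 137 \left(-50 + 0\right) = \left(-137\right) \left(-50\right) = 6850$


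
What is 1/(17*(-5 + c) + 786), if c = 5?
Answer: 1/786 ≈ 0.0012723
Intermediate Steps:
1/(17*(-5 + c) + 786) = 1/(17*(-5 + 5) + 786) = 1/(17*0 + 786) = 1/(0 + 786) = 1/786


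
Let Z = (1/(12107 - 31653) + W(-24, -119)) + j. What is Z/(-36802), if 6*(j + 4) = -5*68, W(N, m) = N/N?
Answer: 3498737/2157995676 ≈ 0.0016213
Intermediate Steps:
W(N, m) = 1
j = -182/3 (j = -4 + (-5*68)/6 = -4 + (⅙)*(-340) = -4 - 170/3 = -182/3 ≈ -60.667)
Z = -3498737/58638 (Z = (1/(12107 - 31653) + 1) - 182/3 = (1/(-19546) + 1) - 182/3 = (-1/19546 + 1) - 182/3 = 19545/19546 - 182/3 = -3498737/58638 ≈ -59.667)
Z/(-36802) = -3498737/58638/(-36802) = -3498737/58638*(-1/36802) = 3498737/2157995676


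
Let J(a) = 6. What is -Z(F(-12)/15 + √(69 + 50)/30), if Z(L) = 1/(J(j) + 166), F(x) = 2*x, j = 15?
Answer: -1/172 ≈ -0.0058140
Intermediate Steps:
Z(L) = 1/172 (Z(L) = 1/(6 + 166) = 1/172)
-Z(F(-12)/15 + √(69 + 50)/30) = -1*1/172 = -1/172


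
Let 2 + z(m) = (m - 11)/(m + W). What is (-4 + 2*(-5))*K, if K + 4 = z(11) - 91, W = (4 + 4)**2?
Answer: 1358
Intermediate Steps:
W = 64 (W = 8**2 = 64)
z(m) = -2 + (-11 + m)/(64 + m) (z(m) = -2 + (m - 11)/(m + 64) = -2 + (-11 + m)/(64 + m))
K = -97 (K = -4 + ((-139 - 1*11)/(64 + 11) - 91) = -4 + ((-139 - 11)/75 - 91) = -4 + ((1/75)*(-150) - 91) = -4 + (-2 - 91) = -4 - 93 = -97)
(-4 + 2*(-5))*K = (-4 + 2*(-5))*(-97) = (-4 - 10)*(-97) = -14*(-97) = 1358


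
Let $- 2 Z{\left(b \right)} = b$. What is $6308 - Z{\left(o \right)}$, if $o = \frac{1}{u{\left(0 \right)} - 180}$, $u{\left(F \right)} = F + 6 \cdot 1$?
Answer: $\frac{2195183}{348} \approx 6308.0$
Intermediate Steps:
$u{\left(F \right)} = 6 + F$ ($u{\left(F \right)} = F + 6 = 6 + F$)
$o = - \frac{1}{174}$ ($o = \frac{1}{\left(6 + 0\right) - 180} = \frac{1}{6 - 180} = \frac{1}{-174} = - \frac{1}{174} \approx -0.0057471$)
$Z{\left(b \right)} = - \frac{b}{2}$
$6308 - Z{\left(o \right)} = 6308 - \left(- \frac{1}{2}\right) \left(- \frac{1}{174}\right) = 6308 - \frac{1}{348} = \frac{2195183}{348}$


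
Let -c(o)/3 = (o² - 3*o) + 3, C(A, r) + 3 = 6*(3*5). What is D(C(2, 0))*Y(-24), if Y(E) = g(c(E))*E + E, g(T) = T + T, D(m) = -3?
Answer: -281160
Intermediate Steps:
C(A, r) = 87 (C(A, r) = -3 + 6*(3*5) = -3 + 6*15 = -3 + 90 = 87)
c(o) = -9 - 3*o² + 9*o (c(o) = -3*((o² - 3*o) + 3) = -3*(3 + o² - 3*o) = -9 - 3*o² + 9*o)
g(T) = 2*T
Y(E) = E + E*(-18 - 6*E² + 18*E) (Y(E) = (2*(-9 - 3*E² + 9*E))*E + E = (-18 - 6*E² + 18*E)*E + E = E*(-18 - 6*E² + 18*E) + E = E + E*(-18 - 6*E² + 18*E))
D(C(2, 0))*Y(-24) = -(-72)*(-17 - 6*(-24)² + 18*(-24)) = -(-72)*(-17 - 6*576 - 432) = -(-72)*(-17 - 3456 - 432) = -(-72)*(-3905) = -3*93720 = -281160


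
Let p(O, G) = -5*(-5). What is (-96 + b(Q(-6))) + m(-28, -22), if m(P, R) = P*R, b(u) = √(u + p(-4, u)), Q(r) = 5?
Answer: 520 + √30 ≈ 525.48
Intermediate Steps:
p(O, G) = 25
b(u) = √(25 + u) (b(u) = √(u + 25) = √(25 + u))
(-96 + b(Q(-6))) + m(-28, -22) = (-96 + √(25 + 5)) - 28*(-22) = (-96 + √30) + 616 = 520 + √30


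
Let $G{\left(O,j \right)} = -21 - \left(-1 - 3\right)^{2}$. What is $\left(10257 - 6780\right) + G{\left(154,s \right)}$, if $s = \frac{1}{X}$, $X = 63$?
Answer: $3440$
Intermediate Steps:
$s = \frac{1}{63} \approx 0.015873$
$G{\left(O,j \right)} = -37$ ($G{\left(O,j \right)} = -21 - \left(-4\right)^{2} = -21 - 16 = -37$)
$\left(10257 - 6780\right) + G{\left(154,s \right)} = \left(10257 - 6780\right) - 37 = 3477 - 37 = 3440$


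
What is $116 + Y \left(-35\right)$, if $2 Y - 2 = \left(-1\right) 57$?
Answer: $\frac{2157}{2} \approx 1078.5$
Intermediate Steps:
$Y = - \frac{55}{2}$ ($Y = 1 + \frac{\left(-1\right) 57}{2} = 1 + \frac{1}{2} \left(-57\right) = 1 - \frac{57}{2} = - \frac{55}{2} \approx -27.5$)
$116 + Y \left(-35\right) = 116 - - \frac{1925}{2} = 116 + \frac{1925}{2} = \frac{2157}{2}$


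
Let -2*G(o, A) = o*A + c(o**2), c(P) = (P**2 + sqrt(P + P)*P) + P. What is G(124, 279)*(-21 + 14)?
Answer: 827649718 + 6673184*sqrt(2) ≈ 8.3709e+8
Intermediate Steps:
c(P) = P + P**2 + sqrt(2)*P**(3/2) (c(P) = (P**2 + sqrt(2*P)*P) + P = (P**2 + (sqrt(2)*sqrt(P))*P) + P = (P**2 + sqrt(2)*P**(3/2)) + P = P + P**2 + sqrt(2)*P**(3/2))
G(o, A) = -o**2/2 - o**4/2 - A*o/2 - sqrt(2)*(o**2)**(3/2)/2 (G(o, A) = -(o*A + (o**2 + (o**2)**2 + sqrt(2)*(o**2)**(3/2)))/2 = -(A*o + (o**2 + o**4 + sqrt(2)*(o**2)**(3/2)))/2 = -(o**2 + o**4 + A*o + sqrt(2)*(o**2)**(3/2))/2 = -o**2/2 - o**4/2 - A*o/2 - sqrt(2)*(o**2)**(3/2)/2)
G(124, 279)*(-21 + 14) = (-1/2*124**2 - 1/2*124**4 - 1/2*279*124 - sqrt(2)*(124**2)**(3/2)/2)*(-21 + 14) = (-1/2*15376 - 1/2*236421376 - 17298 - sqrt(2)*15376**(3/2)/2)*(-7) = (-7688 - 118210688 - 17298 - 1/2*sqrt(2)*1906624)*(-7) = (-7688 - 118210688 - 17298 - 953312*sqrt(2))*(-7) = (-118235674 - 953312*sqrt(2))*(-7) = 827649718 + 6673184*sqrt(2)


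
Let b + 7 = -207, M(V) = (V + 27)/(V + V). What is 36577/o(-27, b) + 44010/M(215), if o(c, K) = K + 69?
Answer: 1367585933/17545 ≈ 77947.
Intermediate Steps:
M(V) = (27 + V)/(2*V) (M(V) = (27 + V)/((2*V)) = (27 + V)*(1/(2*V)) = (27 + V)/(2*V))
b = -214 (b = -7 - 207 = -214)
o(c, K) = 69 + K
36577/o(-27, b) + 44010/M(215) = 36577/(69 - 214) + 44010/(((1/2)*(27 + 215)/215)) = 36577/(-145) + 44010/(((1/2)*(1/215)*242)) = 36577*(-1/145) + 44010/(121/215) = -36577/145 + 44010*(215/121) = -36577/145 + 9462150/121 = 1367585933/17545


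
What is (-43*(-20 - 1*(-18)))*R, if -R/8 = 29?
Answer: -19952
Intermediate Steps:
R = -232 (R = -8*29 = -232)
(-43*(-20 - 1*(-18)))*R = -43*(-20 - 1*(-18))*(-232) = -43*(-20 + 18)*(-232) = -43*(-2)*(-232) = 86*(-232) = -19952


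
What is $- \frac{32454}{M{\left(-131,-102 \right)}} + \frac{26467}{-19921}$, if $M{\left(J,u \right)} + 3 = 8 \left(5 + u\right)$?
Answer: $\frac{625898341}{15518459} \approx 40.333$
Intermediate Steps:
$M{\left(J,u \right)} = 37 + 8 u$ ($M{\left(J,u \right)} = -3 + 8 \left(5 + u\right) = -3 + \left(40 + 8 u\right) = 37 + 8 u$)
$- \frac{32454}{M{\left(-131,-102 \right)}} + \frac{26467}{-19921} = - \frac{32454}{37 + 8 \left(-102\right)} + \frac{26467}{-19921} = - \frac{32454}{37 - 816} + 26467 \left(- \frac{1}{19921}\right) = - \frac{32454}{-779} - \frac{26467}{19921} = \left(-32454\right) \left(- \frac{1}{779}\right) - \frac{26467}{19921} = \frac{32454}{779} - \frac{26467}{19921} = \frac{625898341}{15518459}$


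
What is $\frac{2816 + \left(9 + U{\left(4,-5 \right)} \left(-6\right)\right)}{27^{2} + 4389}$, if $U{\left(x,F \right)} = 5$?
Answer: $\frac{2795}{5118} \approx 0.54611$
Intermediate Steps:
$\frac{2816 + \left(9 + U{\left(4,-5 \right)} \left(-6\right)\right)}{27^{2} + 4389} = \frac{2816 + \left(9 + 5 \left(-6\right)\right)}{27^{2} + 4389} = \frac{2816 + \left(9 - 30\right)}{729 + 4389} = \frac{2816 - 21}{5118} = 2795 \cdot \frac{1}{5118} = \frac{2795}{5118}$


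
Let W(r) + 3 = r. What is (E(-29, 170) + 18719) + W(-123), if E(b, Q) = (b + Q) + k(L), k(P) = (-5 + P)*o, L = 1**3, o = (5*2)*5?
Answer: 18534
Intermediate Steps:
o = 50 (o = 10*5 = 50)
L = 1
W(r) = -3 + r
k(P) = -250 + 50*P (k(P) = (-5 + P)*50 = -250 + 50*P)
E(b, Q) = -200 + Q + b (E(b, Q) = (b + Q) + (-250 + 50*1) = (Q + b) + (-250 + 50) = (Q + b) - 200 = -200 + Q + b)
(E(-29, 170) + 18719) + W(-123) = ((-200 + 170 - 29) + 18719) + (-3 - 123) = (-59 + 18719) - 126 = 18660 - 126 = 18534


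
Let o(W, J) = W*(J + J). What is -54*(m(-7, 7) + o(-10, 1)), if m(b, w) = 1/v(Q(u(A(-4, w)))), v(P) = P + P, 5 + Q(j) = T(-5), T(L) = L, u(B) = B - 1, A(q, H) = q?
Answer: 10827/10 ≈ 1082.7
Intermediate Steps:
u(B) = -1 + B
Q(j) = -10 (Q(j) = -5 - 5 = -10)
v(P) = 2*P
o(W, J) = 2*J*W (o(W, J) = W*(2*J) = 2*J*W)
m(b, w) = -1/20 (m(b, w) = 1/(2*(-10)) = 1/(-20) = -1/20)
-54*(m(-7, 7) + o(-10, 1)) = -54*(-1/20 + 2*1*(-10)) = -54*(-1/20 - 20) = -54*(-401/20) = 10827/10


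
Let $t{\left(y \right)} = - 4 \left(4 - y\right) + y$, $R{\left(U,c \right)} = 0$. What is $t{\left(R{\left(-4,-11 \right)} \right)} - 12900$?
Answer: $-12916$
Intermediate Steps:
$t{\left(y \right)} = -16 + 5 y$ ($t{\left(y \right)} = \left(-16 + 4 y\right) + y = -16 + 5 y$)
$t{\left(R{\left(-4,-11 \right)} \right)} - 12900 = \left(-16 + 5 \cdot 0\right) - 12900 = \left(-16 + 0\right) - 12900 = -16 - 12900 = -12916$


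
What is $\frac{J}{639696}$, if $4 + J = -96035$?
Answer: $- \frac{32013}{213232} \approx -0.15013$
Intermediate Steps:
$J = -96039$ ($J = -4 - 96035 = -96039$)
$\frac{J}{639696} = - \frac{96039}{639696} = \left(-96039\right) \frac{1}{639696} = - \frac{32013}{213232}$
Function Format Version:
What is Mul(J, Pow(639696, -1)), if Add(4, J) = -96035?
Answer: Rational(-32013, 213232) ≈ -0.15013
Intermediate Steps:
J = -96039 (J = Add(-4, -96035) = -96039)
Mul(J, Pow(639696, -1)) = Mul(-96039, Pow(639696, -1)) = Mul(-96039, Rational(1, 639696)) = Rational(-32013, 213232)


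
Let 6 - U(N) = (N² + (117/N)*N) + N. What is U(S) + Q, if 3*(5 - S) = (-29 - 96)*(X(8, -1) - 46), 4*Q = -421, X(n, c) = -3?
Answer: -149262865/36 ≈ -4.1462e+6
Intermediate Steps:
Q = -421/4 (Q = (¼)*(-421) = -421/4 ≈ -105.25)
S = -6110/3 (S = 5 - (-29 - 96)*(-3 - 46)/3 = 5 - (-125)*(-49)/3 = 5 - ⅓*6125 = 5 - 6125/3 = -6110/3 ≈ -2036.7)
U(N) = -111 - N - N² (U(N) = 6 - ((N² + (117/N)*N) + N) = 6 - ((N² + 117) + N) = 6 - ((117 + N²) + N) = 6 - (117 + N + N²) = 6 + (-117 - N - N²) = -111 - N - N²)
U(S) + Q = (-111 - 1*(-6110/3) - (-6110/3)²) - 421/4 = (-111 + 6110/3 - 1*37332100/9) - 421/4 = (-111 + 6110/3 - 37332100/9) - 421/4 = -37314769/9 - 421/4 = -149262865/36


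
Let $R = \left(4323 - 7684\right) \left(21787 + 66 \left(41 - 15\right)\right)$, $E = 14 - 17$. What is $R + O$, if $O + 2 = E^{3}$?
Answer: $-78993612$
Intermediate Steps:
$E = -3$ ($E = 14 - 17 = -3$)
$R = -78993583$ ($R = - 3361 \left(21787 + 66 \cdot 26\right) = - 3361 \left(21787 + 1716\right) = \left(-3361\right) 23503 = -78993583$)
$O = -29$ ($O = -2 + \left(-3\right)^{3} = -2 - 27 = -29$)
$R + O = -78993583 - 29 = -78993612$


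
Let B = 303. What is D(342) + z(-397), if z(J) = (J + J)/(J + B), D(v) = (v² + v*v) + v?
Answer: 11011087/47 ≈ 2.3428e+5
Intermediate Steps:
D(v) = v + 2*v² (D(v) = (v² + v²) + v = 2*v² + v = v + 2*v²)
z(J) = 2*J/(303 + J) (z(J) = (J + J)/(J + 303) = (2*J)/(303 + J) = 2*J/(303 + J))
D(342) + z(-397) = 342*(1 + 2*342) + 2*(-397)/(303 - 397) = 342*(1 + 684) + 2*(-397)/(-94) = 342*685 + 2*(-397)*(-1/94) = 234270 + 397/47 = 11011087/47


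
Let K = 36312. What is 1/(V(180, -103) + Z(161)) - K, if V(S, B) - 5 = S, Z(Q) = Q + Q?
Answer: -18410183/507 ≈ -36312.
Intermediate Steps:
Z(Q) = 2*Q
V(S, B) = 5 + S
1/(V(180, -103) + Z(161)) - K = 1/((5 + 180) + 2*161) - 1*36312 = 1/(185 + 322) - 36312 = 1/507 - 36312 = -18410183/507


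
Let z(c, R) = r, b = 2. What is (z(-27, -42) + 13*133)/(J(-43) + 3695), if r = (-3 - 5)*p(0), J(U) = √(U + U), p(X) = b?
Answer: 2109845/4551037 - 571*I*√86/4551037 ≈ 0.4636 - 0.0011635*I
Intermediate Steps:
p(X) = 2
J(U) = √2*√U (J(U) = √(2*U) = √2*√U)
r = -16 (r = (-3 - 5)*2 = -8*2 = -16)
z(c, R) = -16
(z(-27, -42) + 13*133)/(J(-43) + 3695) = (-16 + 13*133)/(√2*√(-43) + 3695) = (-16 + 1729)/(√2*(I*√43) + 3695) = 1713/(I*√86 + 3695) = 1713/(3695 + I*√86)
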